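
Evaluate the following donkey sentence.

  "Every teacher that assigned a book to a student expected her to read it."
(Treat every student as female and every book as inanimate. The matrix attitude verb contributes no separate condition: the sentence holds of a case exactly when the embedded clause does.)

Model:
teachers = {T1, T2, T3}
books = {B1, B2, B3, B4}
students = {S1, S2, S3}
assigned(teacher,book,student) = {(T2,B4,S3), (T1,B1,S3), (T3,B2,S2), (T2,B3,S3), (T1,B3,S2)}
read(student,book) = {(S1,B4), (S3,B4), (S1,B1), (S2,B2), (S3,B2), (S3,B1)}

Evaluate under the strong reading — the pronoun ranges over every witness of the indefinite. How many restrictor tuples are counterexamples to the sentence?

2

"her" takes "a student" as antecedent and "it" takes "a book"; both are donkey pronouns co-varying with the restrictor.
Strong reading: for every (t,b,s) with assigned(t,b,s), read(s,b).
Restrictor triples: (T1,B1,S3)→read(S3,B1) ✓  (T1,B3,S2)→read(S2,B3) ✗  (T2,B3,S3)→read(S3,B3) ✗  (T2,B4,S3)→read(S3,B4) ✓  (T3,B2,S2)→read(S2,B2) ✓
Counterexamples (restrictor triples failing the scope): 2.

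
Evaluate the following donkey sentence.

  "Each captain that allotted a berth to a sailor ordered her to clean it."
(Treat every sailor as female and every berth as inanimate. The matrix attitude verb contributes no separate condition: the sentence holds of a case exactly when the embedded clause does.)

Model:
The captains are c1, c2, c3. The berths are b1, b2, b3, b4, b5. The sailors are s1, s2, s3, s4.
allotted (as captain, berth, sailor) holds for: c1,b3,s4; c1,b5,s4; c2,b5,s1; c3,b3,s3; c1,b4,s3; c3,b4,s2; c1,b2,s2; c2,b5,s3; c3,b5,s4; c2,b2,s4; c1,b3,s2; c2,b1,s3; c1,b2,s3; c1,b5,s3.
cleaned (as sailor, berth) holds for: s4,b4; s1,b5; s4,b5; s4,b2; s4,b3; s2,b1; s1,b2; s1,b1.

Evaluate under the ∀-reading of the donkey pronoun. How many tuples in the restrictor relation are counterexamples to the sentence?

"her" takes "a sailor" as antecedent and "it" takes "a berth"; both are donkey pronouns co-varying with the restrictor.
Strong reading: for every (c,b,s) with allotted(c,b,s), cleaned(s,b).
Restrictor triples: (c1,b2,s2)→cleaned(s2,b2) ✗  (c1,b2,s3)→cleaned(s3,b2) ✗  (c1,b3,s2)→cleaned(s2,b3) ✗  (c1,b3,s4)→cleaned(s4,b3) ✓  (c1,b4,s3)→cleaned(s3,b4) ✗  (c1,b5,s3)→cleaned(s3,b5) ✗  (c1,b5,s4)→cleaned(s4,b5) ✓  (c2,b1,s3)→cleaned(s3,b1) ✗  (c2,b2,s4)→cleaned(s4,b2) ✓  (c2,b5,s1)→cleaned(s1,b5) ✓  (c2,b5,s3)→cleaned(s3,b5) ✗  (c3,b3,s3)→cleaned(s3,b3) ✗  (c3,b4,s2)→cleaned(s2,b4) ✗  (c3,b5,s4)→cleaned(s4,b5) ✓
Counterexamples (restrictor triples failing the scope): 9.

9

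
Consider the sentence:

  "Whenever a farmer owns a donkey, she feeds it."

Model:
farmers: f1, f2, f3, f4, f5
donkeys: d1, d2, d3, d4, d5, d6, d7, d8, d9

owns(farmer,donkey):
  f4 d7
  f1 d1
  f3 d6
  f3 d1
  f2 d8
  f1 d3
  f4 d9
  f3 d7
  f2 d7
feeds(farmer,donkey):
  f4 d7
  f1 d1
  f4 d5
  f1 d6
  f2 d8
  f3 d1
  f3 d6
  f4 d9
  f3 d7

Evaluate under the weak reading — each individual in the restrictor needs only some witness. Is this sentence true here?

True

"it" takes "a donkey" as antecedent — a donkey pronoun bound across the clause boundary.
Weak reading: every farmer f with some owns-donkey has at least one owns-donkey d such that feeds(f,d).
Per farmer: f1:✓  f2:✓  f3:✓  f4:✓
Every farmer in the restrictor has a witness.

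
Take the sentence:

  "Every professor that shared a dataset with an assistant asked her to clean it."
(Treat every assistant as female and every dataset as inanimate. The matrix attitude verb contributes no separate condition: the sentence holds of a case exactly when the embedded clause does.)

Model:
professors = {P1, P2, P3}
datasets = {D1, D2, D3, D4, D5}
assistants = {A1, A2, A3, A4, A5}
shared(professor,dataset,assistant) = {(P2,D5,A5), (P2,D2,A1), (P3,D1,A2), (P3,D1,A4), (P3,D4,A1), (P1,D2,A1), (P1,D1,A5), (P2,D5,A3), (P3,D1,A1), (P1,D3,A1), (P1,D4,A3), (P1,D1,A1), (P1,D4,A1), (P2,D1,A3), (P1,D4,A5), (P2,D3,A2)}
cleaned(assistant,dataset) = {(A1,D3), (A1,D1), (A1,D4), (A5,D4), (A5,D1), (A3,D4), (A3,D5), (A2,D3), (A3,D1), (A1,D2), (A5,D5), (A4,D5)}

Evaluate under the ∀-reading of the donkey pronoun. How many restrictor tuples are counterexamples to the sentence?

"her" takes "an assistant" as antecedent and "it" takes "a dataset"; both are donkey pronouns co-varying with the restrictor.
Strong reading: for every (p,d,a) with shared(p,d,a), cleaned(a,d).
Restrictor triples: (P1,D1,A1)→cleaned(A1,D1) ✓  (P1,D1,A5)→cleaned(A5,D1) ✓  (P1,D2,A1)→cleaned(A1,D2) ✓  (P1,D3,A1)→cleaned(A1,D3) ✓  (P1,D4,A1)→cleaned(A1,D4) ✓  (P1,D4,A3)→cleaned(A3,D4) ✓  (P1,D4,A5)→cleaned(A5,D4) ✓  (P2,D1,A3)→cleaned(A3,D1) ✓  (P2,D2,A1)→cleaned(A1,D2) ✓  (P2,D3,A2)→cleaned(A2,D3) ✓  (P2,D5,A3)→cleaned(A3,D5) ✓  (P2,D5,A5)→cleaned(A5,D5) ✓  (P3,D1,A1)→cleaned(A1,D1) ✓  (P3,D1,A2)→cleaned(A2,D1) ✗  (P3,D1,A4)→cleaned(A4,D1) ✗  (P3,D4,A1)→cleaned(A1,D4) ✓
Counterexamples (restrictor triples failing the scope): 2.

2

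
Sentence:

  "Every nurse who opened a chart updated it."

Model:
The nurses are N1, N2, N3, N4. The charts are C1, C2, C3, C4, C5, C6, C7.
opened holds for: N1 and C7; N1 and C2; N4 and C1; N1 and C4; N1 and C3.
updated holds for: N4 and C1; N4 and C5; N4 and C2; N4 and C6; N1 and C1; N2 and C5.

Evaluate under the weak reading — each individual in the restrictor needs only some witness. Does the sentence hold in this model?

"it" takes "a chart" as antecedent — a donkey pronoun bound across the clause boundary.
Weak reading: every nurse n with some opened-chart has at least one opened-chart c such that updated(n,c).
Per nurse: N1:✗  N4:✓
N1 has no witness among its opened-charts.

False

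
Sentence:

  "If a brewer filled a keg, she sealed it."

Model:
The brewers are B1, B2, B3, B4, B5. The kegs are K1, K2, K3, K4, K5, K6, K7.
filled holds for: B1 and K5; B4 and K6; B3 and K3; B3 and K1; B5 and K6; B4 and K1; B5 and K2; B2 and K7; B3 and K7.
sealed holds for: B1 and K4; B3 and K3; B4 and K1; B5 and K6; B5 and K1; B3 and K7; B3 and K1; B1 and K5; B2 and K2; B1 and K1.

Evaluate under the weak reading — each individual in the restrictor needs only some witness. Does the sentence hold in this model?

False

"it" takes "a keg" as antecedent — a donkey pronoun bound across the clause boundary.
Weak reading: every brewer b with some filled-keg has at least one filled-keg k such that sealed(b,k).
Per brewer: B1:✓  B2:✗  B3:✓  B4:✓  B5:✓
B2 has no witness among its filled-kegs.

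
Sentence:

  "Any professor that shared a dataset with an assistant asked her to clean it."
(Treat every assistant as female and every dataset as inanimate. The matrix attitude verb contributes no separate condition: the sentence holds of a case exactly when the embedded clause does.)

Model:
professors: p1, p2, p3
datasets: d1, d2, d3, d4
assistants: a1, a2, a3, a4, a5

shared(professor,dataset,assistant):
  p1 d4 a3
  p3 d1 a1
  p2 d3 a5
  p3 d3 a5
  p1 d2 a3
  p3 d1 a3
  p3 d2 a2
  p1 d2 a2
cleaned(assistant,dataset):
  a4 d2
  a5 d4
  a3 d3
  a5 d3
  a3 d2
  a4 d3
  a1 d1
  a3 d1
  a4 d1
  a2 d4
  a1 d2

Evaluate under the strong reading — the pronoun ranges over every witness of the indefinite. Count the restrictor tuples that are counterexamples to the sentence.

"her" takes "an assistant" as antecedent and "it" takes "a dataset"; both are donkey pronouns co-varying with the restrictor.
Strong reading: for every (p,d,a) with shared(p,d,a), cleaned(a,d).
Restrictor triples: (p1,d2,a2)→cleaned(a2,d2) ✗  (p1,d2,a3)→cleaned(a3,d2) ✓  (p1,d4,a3)→cleaned(a3,d4) ✗  (p2,d3,a5)→cleaned(a5,d3) ✓  (p3,d1,a1)→cleaned(a1,d1) ✓  (p3,d1,a3)→cleaned(a3,d1) ✓  (p3,d2,a2)→cleaned(a2,d2) ✗  (p3,d3,a5)→cleaned(a5,d3) ✓
Counterexamples (restrictor triples failing the scope): 3.

3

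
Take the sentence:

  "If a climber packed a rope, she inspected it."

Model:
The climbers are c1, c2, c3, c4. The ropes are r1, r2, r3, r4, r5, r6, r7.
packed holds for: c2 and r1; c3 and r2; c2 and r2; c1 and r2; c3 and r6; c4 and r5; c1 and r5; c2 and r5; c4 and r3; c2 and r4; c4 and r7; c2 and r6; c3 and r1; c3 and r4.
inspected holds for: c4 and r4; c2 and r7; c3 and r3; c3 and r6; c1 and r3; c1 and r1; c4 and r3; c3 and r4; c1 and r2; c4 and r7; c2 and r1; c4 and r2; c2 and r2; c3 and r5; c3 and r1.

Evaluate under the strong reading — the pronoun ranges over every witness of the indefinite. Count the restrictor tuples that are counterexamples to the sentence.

"it" takes "a rope" as antecedent — a donkey pronoun bound across the clause boundary.
Strong reading: for every (c,r) with packed(c,r), inspected(c,r).
Restrictor pairs: (c1,r2) ✓  (c1,r5) ✗  (c2,r1) ✓  (c2,r2) ✓  (c2,r4) ✗  (c2,r5) ✗  (c2,r6) ✗  (c3,r1) ✓  (c3,r2) ✗  (c3,r4) ✓  (c3,r6) ✓  (c4,r3) ✓  (c4,r5) ✗  (c4,r7) ✓
Counterexamples (restrictor pairs failing the scope): 6.

6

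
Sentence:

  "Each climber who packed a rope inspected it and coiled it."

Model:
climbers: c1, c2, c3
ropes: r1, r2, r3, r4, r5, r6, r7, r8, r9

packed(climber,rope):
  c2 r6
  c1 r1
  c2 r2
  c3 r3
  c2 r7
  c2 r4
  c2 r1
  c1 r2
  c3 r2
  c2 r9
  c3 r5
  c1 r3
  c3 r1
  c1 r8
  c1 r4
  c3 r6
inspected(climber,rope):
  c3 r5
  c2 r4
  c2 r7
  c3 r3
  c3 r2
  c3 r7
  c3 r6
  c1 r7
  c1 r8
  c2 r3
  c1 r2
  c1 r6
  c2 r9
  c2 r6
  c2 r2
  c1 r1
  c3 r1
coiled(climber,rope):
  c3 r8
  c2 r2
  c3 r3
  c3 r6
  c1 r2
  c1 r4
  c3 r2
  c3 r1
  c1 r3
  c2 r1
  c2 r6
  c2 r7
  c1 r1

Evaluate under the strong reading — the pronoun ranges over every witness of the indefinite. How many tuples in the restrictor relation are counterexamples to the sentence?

7

"it" takes "a rope" as antecedent — a donkey pronoun bound across the clause boundary.
Strong reading: for every (c,r) with packed(c,r), inspected(c,r) ∧ coiled(c,r).
Restrictor pairs: (c1,r1) ✓  (c1,r2) ✓  (c1,r3) ✗  (c1,r4) ✗  (c1,r8) ✗  (c2,r1) ✗  (c2,r2) ✓  (c2,r4) ✗  (c2,r6) ✓  (c2,r7) ✓  (c2,r9) ✗  (c3,r1) ✓  (c3,r2) ✓  (c3,r3) ✓  (c3,r5) ✗  (c3,r6) ✓
Counterexamples (restrictor pairs failing the scope): 7.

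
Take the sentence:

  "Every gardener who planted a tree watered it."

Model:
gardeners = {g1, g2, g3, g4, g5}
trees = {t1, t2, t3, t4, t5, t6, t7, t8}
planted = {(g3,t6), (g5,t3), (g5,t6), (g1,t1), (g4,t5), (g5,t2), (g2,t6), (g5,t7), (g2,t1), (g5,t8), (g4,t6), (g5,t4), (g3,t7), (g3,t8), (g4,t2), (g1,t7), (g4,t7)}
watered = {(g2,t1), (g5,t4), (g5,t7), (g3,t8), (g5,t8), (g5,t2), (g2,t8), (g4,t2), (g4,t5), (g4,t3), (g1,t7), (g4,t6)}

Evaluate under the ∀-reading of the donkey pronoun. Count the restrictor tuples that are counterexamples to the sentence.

"it" takes "a tree" as antecedent — a donkey pronoun bound across the clause boundary.
Strong reading: for every (g,t) with planted(g,t), watered(g,t).
Restrictor pairs: (g1,t1) ✗  (g1,t7) ✓  (g2,t1) ✓  (g2,t6) ✗  (g3,t6) ✗  (g3,t7) ✗  (g3,t8) ✓  (g4,t2) ✓  (g4,t5) ✓  (g4,t6) ✓  (g4,t7) ✗  (g5,t2) ✓  (g5,t3) ✗  (g5,t4) ✓  (g5,t6) ✗  (g5,t7) ✓  (g5,t8) ✓
Counterexamples (restrictor pairs failing the scope): 7.

7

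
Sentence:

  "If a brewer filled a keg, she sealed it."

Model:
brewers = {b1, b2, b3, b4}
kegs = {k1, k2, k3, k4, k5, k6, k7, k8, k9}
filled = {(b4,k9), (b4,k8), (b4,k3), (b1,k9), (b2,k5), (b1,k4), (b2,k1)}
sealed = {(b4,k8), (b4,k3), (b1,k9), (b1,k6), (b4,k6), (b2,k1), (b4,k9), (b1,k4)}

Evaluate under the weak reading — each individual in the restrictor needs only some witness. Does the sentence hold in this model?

True

"it" takes "a keg" as antecedent — a donkey pronoun bound across the clause boundary.
Weak reading: every brewer b with some filled-keg has at least one filled-keg k such that sealed(b,k).
Per brewer: b1:✓  b2:✓  b4:✓
Every brewer in the restrictor has a witness.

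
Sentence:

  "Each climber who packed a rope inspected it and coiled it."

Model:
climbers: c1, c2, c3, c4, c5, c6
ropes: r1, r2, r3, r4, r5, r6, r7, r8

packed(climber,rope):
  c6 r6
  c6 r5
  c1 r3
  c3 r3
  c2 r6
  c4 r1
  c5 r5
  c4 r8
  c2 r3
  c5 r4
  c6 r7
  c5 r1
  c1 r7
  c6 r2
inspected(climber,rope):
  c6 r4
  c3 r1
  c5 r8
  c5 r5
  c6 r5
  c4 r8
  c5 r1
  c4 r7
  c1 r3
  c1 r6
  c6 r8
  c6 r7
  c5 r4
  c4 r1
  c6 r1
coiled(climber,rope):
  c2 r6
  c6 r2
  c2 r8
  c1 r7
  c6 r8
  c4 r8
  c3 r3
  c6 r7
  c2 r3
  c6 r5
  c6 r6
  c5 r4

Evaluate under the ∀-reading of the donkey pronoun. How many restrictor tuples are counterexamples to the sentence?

"it" takes "a rope" as antecedent — a donkey pronoun bound across the clause boundary.
Strong reading: for every (c,r) with packed(c,r), inspected(c,r) ∧ coiled(c,r).
Restrictor pairs: (c1,r3) ✗  (c1,r7) ✗  (c2,r3) ✗  (c2,r6) ✗  (c3,r3) ✗  (c4,r1) ✗  (c4,r8) ✓  (c5,r1) ✗  (c5,r4) ✓  (c5,r5) ✗  (c6,r2) ✗  (c6,r5) ✓  (c6,r6) ✗  (c6,r7) ✓
Counterexamples (restrictor pairs failing the scope): 10.

10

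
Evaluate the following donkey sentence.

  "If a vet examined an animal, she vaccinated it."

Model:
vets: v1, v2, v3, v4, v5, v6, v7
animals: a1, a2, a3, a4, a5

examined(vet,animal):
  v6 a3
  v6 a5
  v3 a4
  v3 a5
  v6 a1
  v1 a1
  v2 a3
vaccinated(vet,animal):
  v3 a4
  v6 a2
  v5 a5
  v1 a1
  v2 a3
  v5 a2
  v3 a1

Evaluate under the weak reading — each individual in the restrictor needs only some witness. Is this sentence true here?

"it" takes "an animal" as antecedent — a donkey pronoun bound across the clause boundary.
Weak reading: every vet v with some examined-animal has at least one examined-animal a such that vaccinated(v,a).
Per vet: v1:✓  v2:✓  v3:✓  v6:✗
v6 has no witness among its examined-animals.

False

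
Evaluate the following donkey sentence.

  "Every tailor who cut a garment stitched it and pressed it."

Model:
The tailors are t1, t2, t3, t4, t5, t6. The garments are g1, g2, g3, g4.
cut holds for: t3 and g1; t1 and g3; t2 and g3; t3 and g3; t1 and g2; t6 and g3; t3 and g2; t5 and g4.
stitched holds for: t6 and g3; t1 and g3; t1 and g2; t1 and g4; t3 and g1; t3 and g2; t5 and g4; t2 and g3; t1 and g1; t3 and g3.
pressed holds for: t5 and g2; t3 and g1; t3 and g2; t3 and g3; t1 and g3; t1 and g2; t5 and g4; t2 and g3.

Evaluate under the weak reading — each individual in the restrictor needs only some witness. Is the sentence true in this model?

False

"it" takes "a garment" as antecedent — a donkey pronoun bound across the clause boundary.
Weak reading: every tailor t with some cut-garment has at least one cut-garment g such that stitched(t,g) ∧ pressed(t,g).
Per tailor: t1:✓  t2:✓  t3:✓  t5:✓  t6:✗
t6 has no witness among its cut-garments.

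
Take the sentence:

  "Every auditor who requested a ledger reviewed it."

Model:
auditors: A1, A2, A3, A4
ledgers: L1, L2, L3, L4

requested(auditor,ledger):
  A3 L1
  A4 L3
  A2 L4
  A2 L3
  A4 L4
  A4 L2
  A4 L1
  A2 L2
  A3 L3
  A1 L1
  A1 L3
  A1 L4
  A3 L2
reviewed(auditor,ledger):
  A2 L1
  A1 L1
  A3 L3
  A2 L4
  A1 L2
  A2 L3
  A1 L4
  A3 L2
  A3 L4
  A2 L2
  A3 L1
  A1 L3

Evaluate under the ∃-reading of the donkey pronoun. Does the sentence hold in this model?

"it" takes "a ledger" as antecedent — a donkey pronoun bound across the clause boundary.
Weak reading: every auditor a with some requested-ledger has at least one requested-ledger l such that reviewed(a,l).
Per auditor: A1:✓  A2:✓  A3:✓  A4:✗
A4 has no witness among its requested-ledgers.

False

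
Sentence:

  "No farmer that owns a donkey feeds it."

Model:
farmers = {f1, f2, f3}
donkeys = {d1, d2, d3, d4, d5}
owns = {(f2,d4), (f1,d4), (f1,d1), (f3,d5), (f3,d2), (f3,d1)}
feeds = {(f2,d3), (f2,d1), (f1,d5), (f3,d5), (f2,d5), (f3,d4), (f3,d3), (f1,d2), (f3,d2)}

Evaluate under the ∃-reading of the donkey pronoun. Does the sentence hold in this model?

False

"it" takes "a donkey" as antecedent — a donkey pronoun bound across the clause boundary.
Truth condition: for no (f,d) with owns(f,d) does feeds(f,d) hold.
Restrictor pairs — does the scope hold? (f1,d1):fails  (f1,d4):fails  (f2,d4):fails  (f3,d1):fails  (f3,d2):holds  (f3,d5):holds
Scope holds for 2 pair(s), so the sentence is false.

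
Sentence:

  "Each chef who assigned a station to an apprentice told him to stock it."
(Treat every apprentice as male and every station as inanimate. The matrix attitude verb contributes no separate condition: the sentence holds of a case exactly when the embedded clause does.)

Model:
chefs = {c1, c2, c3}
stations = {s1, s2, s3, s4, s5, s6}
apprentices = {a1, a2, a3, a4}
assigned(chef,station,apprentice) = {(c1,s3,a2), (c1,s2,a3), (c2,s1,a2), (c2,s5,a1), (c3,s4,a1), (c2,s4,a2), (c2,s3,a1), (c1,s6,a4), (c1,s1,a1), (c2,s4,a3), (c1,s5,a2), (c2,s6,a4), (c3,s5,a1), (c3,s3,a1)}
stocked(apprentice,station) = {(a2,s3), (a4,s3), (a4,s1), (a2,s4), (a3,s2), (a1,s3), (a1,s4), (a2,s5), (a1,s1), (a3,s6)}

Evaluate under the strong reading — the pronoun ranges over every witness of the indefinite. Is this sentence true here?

False

"him" takes "an apprentice" as antecedent and "it" takes "a station"; both are donkey pronouns co-varying with the restrictor.
Strong reading: for every (c,s,a) with assigned(c,s,a), stocked(a,s).
Restrictor triples: (c1,s1,a1)→stocked(a1,s1) ✓  (c1,s2,a3)→stocked(a3,s2) ✓  (c1,s3,a2)→stocked(a2,s3) ✓  (c1,s5,a2)→stocked(a2,s5) ✓  (c1,s6,a4)→stocked(a4,s6) ✗  (c2,s1,a2)→stocked(a2,s1) ✗  (c2,s3,a1)→stocked(a1,s3) ✓  (c2,s4,a2)→stocked(a2,s4) ✓  (c2,s4,a3)→stocked(a3,s4) ✗  (c2,s5,a1)→stocked(a1,s5) ✗  (c2,s6,a4)→stocked(a4,s6) ✗  (c3,s3,a1)→stocked(a1,s3) ✓  (c3,s4,a1)→stocked(a1,s4) ✓  (c3,s5,a1)→stocked(a1,s5) ✗
Counterexample: (c1,s6,a4) — stocked(a4,s6) does not hold.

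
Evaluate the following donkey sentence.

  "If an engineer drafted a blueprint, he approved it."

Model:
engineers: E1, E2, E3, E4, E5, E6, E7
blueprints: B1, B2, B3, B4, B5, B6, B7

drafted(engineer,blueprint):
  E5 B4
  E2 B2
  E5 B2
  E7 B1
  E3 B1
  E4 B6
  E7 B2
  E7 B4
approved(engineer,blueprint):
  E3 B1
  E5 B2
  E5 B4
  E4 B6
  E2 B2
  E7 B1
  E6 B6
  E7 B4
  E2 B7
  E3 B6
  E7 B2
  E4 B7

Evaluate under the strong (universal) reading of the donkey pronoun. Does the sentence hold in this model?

True

"it" takes "a blueprint" as antecedent — a donkey pronoun bound across the clause boundary.
Strong reading: for every (e,b) with drafted(e,b), approved(e,b).
Restrictor pairs: (E2,B2) ✓  (E3,B1) ✓  (E4,B6) ✓  (E5,B2) ✓  (E5,B4) ✓  (E7,B1) ✓  (E7,B2) ✓  (E7,B4) ✓
Every restrictor pair satisfies the scope.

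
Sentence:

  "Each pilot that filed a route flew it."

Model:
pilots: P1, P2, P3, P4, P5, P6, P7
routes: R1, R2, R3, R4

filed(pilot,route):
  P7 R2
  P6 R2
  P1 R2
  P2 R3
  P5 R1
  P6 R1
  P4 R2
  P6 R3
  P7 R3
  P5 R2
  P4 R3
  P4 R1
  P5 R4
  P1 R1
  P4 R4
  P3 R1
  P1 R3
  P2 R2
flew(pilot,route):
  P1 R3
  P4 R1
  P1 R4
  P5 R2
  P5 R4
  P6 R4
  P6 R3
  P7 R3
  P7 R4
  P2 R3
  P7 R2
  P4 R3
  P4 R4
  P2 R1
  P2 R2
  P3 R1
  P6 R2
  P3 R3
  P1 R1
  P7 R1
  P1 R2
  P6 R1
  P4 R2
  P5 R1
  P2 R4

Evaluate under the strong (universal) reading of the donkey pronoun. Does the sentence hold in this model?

"it" takes "a route" as antecedent — a donkey pronoun bound across the clause boundary.
Strong reading: for every (p,r) with filed(p,r), flew(p,r).
Restrictor pairs: (P1,R1) ✓  (P1,R2) ✓  (P1,R3) ✓  (P2,R2) ✓  (P2,R3) ✓  (P3,R1) ✓  (P4,R1) ✓  (P4,R2) ✓  (P4,R3) ✓  (P4,R4) ✓  (P5,R1) ✓  (P5,R2) ✓  (P5,R4) ✓  (P6,R1) ✓  (P6,R2) ✓  (P6,R3) ✓  (P7,R2) ✓  (P7,R3) ✓
Every restrictor pair satisfies the scope.

True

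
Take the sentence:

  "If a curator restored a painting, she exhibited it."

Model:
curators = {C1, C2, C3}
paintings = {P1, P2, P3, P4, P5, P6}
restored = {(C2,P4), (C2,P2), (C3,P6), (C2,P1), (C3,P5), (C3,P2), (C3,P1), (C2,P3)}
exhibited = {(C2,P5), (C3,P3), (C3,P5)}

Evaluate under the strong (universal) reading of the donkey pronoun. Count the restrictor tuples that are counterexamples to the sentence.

"it" takes "a painting" as antecedent — a donkey pronoun bound across the clause boundary.
Strong reading: for every (c,p) with restored(c,p), exhibited(c,p).
Restrictor pairs: (C2,P1) ✗  (C2,P2) ✗  (C2,P3) ✗  (C2,P4) ✗  (C3,P1) ✗  (C3,P2) ✗  (C3,P5) ✓  (C3,P6) ✗
Counterexamples (restrictor pairs failing the scope): 7.

7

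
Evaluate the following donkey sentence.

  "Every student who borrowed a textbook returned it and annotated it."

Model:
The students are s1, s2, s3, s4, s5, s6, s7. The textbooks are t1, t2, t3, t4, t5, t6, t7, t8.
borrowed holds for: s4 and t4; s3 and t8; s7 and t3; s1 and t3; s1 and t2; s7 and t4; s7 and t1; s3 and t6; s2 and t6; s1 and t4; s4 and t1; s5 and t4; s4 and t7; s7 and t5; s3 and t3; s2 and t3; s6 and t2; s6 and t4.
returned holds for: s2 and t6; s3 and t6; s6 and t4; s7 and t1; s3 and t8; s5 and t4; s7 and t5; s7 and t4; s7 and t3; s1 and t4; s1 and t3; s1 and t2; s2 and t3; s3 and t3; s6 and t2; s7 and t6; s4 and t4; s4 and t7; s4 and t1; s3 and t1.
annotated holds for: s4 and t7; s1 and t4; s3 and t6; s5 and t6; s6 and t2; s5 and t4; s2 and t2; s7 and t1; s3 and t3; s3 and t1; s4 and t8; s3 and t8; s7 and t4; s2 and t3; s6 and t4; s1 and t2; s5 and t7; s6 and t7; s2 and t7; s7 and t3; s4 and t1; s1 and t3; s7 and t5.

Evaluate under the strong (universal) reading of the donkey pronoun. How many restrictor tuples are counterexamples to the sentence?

"it" takes "a textbook" as antecedent — a donkey pronoun bound across the clause boundary.
Strong reading: for every (s,t) with borrowed(s,t), returned(s,t) ∧ annotated(s,t).
Restrictor pairs: (s1,t2) ✓  (s1,t3) ✓  (s1,t4) ✓  (s2,t3) ✓  (s2,t6) ✗  (s3,t3) ✓  (s3,t6) ✓  (s3,t8) ✓  (s4,t1) ✓  (s4,t4) ✗  (s4,t7) ✓  (s5,t4) ✓  (s6,t2) ✓  (s6,t4) ✓  (s7,t1) ✓  (s7,t3) ✓  (s7,t4) ✓  (s7,t5) ✓
Counterexamples (restrictor pairs failing the scope): 2.

2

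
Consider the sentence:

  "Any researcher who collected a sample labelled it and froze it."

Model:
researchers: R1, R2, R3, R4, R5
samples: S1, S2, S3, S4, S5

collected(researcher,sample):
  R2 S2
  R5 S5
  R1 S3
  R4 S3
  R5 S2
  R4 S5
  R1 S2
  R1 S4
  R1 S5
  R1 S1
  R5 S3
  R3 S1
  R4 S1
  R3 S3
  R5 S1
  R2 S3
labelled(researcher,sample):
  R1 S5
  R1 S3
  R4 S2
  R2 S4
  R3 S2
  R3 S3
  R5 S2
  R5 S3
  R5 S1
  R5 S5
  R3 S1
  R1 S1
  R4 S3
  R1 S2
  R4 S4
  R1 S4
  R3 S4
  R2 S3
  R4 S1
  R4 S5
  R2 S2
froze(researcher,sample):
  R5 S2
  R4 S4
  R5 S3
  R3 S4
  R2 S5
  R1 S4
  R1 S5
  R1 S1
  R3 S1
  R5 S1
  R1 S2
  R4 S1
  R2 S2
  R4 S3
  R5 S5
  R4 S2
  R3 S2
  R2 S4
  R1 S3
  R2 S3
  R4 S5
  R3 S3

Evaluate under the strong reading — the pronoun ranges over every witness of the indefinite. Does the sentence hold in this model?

True

"it" takes "a sample" as antecedent — a donkey pronoun bound across the clause boundary.
Strong reading: for every (r,s) with collected(r,s), labelled(r,s) ∧ froze(r,s).
Restrictor pairs: (R1,S1) ✓  (R1,S2) ✓  (R1,S3) ✓  (R1,S4) ✓  (R1,S5) ✓  (R2,S2) ✓  (R2,S3) ✓  (R3,S1) ✓  (R3,S3) ✓  (R4,S1) ✓  (R4,S3) ✓  (R4,S5) ✓  (R5,S1) ✓  (R5,S2) ✓  (R5,S3) ✓  (R5,S5) ✓
Every restrictor pair satisfies the scope.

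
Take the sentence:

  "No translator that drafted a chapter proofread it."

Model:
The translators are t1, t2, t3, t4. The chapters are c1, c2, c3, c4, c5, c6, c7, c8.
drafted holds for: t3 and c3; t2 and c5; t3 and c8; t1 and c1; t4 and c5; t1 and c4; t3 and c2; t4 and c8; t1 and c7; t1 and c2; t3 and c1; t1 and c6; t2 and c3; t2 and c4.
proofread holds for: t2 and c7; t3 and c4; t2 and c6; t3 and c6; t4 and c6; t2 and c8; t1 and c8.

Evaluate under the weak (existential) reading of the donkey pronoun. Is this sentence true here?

True

"it" takes "a chapter" as antecedent — a donkey pronoun bound across the clause boundary.
Truth condition: for no (t,c) with drafted(t,c) does proofread(t,c) hold.
Restrictor pairs — does the scope hold? (t1,c1):fails  (t1,c2):fails  (t1,c4):fails  (t1,c6):fails  (t1,c7):fails  (t2,c3):fails  (t2,c4):fails  (t2,c5):fails  (t3,c1):fails  (t3,c2):fails  (t3,c3):fails  (t3,c8):fails  (t4,c5):fails  (t4,c8):fails
Scope holds for no restrictor pair, so the sentence is true.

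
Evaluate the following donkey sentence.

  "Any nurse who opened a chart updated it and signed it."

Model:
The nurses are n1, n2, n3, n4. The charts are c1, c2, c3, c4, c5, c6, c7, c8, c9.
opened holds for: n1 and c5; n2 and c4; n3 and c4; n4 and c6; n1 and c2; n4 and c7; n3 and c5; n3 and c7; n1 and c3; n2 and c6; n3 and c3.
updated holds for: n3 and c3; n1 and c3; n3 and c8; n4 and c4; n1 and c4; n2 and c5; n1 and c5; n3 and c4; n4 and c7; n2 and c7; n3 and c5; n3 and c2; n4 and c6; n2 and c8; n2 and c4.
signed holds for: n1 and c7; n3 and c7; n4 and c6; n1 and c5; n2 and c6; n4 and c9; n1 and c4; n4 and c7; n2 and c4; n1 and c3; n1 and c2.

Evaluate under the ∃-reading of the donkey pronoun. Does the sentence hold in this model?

False

"it" takes "a chart" as antecedent — a donkey pronoun bound across the clause boundary.
Weak reading: every nurse n with some opened-chart has at least one opened-chart c such that updated(n,c) ∧ signed(n,c).
Per nurse: n1:✓  n2:✓  n3:✗  n4:✓
n3 has no witness among its opened-charts.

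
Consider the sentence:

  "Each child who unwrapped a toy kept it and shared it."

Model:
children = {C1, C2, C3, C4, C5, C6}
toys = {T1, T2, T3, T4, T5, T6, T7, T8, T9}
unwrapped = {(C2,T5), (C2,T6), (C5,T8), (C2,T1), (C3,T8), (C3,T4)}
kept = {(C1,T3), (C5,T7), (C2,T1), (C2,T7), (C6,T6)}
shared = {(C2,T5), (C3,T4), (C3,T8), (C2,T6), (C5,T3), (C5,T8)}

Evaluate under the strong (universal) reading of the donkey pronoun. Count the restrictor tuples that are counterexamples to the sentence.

6

"it" takes "a toy" as antecedent — a donkey pronoun bound across the clause boundary.
Strong reading: for every (c,t) with unwrapped(c,t), kept(c,t) ∧ shared(c,t).
Restrictor pairs: (C2,T1) ✗  (C2,T5) ✗  (C2,T6) ✗  (C3,T4) ✗  (C3,T8) ✗  (C5,T8) ✗
Counterexamples (restrictor pairs failing the scope): 6.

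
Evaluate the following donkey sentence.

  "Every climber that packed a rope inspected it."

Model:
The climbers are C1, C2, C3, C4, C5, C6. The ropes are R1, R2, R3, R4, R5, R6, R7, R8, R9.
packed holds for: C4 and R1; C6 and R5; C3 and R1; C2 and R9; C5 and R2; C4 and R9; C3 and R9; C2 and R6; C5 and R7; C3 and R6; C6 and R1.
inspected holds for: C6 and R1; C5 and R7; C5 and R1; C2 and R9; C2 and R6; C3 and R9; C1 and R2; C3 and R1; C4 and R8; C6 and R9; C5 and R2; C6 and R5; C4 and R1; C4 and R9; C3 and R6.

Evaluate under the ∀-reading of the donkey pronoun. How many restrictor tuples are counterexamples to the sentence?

0

"it" takes "a rope" as antecedent — a donkey pronoun bound across the clause boundary.
Strong reading: for every (c,r) with packed(c,r), inspected(c,r).
Restrictor pairs: (C2,R6) ✓  (C2,R9) ✓  (C3,R1) ✓  (C3,R6) ✓  (C3,R9) ✓  (C4,R1) ✓  (C4,R9) ✓  (C5,R2) ✓  (C5,R7) ✓  (C6,R1) ✓  (C6,R5) ✓
Counterexamples (restrictor pairs failing the scope): 0.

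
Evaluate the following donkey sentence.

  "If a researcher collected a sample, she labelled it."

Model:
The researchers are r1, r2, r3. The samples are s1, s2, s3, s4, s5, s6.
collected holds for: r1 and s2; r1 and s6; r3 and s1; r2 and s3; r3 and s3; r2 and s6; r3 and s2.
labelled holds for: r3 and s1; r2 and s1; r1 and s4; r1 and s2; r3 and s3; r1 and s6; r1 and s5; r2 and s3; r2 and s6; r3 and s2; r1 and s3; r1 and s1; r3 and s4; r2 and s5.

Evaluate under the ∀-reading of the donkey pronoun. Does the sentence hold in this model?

True

"it" takes "a sample" as antecedent — a donkey pronoun bound across the clause boundary.
Strong reading: for every (r,s) with collected(r,s), labelled(r,s).
Restrictor pairs: (r1,s2) ✓  (r1,s6) ✓  (r2,s3) ✓  (r2,s6) ✓  (r3,s1) ✓  (r3,s2) ✓  (r3,s3) ✓
Every restrictor pair satisfies the scope.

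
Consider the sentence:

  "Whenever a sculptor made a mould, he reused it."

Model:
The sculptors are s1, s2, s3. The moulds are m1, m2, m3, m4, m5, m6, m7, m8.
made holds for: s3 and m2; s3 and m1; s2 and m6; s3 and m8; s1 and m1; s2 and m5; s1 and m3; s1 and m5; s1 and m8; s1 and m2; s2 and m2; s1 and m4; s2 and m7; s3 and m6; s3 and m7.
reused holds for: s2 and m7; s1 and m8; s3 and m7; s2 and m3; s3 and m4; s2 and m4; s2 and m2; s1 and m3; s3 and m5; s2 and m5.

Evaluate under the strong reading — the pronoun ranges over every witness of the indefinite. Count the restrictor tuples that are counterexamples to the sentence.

"it" takes "a mould" as antecedent — a donkey pronoun bound across the clause boundary.
Strong reading: for every (s,m) with made(s,m), reused(s,m).
Restrictor pairs: (s1,m1) ✗  (s1,m2) ✗  (s1,m3) ✓  (s1,m4) ✗  (s1,m5) ✗  (s1,m8) ✓  (s2,m2) ✓  (s2,m5) ✓  (s2,m6) ✗  (s2,m7) ✓  (s3,m1) ✗  (s3,m2) ✗  (s3,m6) ✗  (s3,m7) ✓  (s3,m8) ✗
Counterexamples (restrictor pairs failing the scope): 9.

9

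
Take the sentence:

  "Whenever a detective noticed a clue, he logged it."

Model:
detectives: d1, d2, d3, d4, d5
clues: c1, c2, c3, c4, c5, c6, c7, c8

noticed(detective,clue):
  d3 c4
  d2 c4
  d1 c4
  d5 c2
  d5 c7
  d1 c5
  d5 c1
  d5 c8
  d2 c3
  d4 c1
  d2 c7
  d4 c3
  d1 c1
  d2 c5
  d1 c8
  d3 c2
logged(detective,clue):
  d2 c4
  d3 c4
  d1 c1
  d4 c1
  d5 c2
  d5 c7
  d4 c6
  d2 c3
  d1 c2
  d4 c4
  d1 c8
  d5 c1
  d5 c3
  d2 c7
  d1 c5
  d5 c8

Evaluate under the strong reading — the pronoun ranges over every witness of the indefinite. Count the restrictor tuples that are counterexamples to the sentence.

"it" takes "a clue" as antecedent — a donkey pronoun bound across the clause boundary.
Strong reading: for every (d,c) with noticed(d,c), logged(d,c).
Restrictor pairs: (d1,c1) ✓  (d1,c4) ✗  (d1,c5) ✓  (d1,c8) ✓  (d2,c3) ✓  (d2,c4) ✓  (d2,c5) ✗  (d2,c7) ✓  (d3,c2) ✗  (d3,c4) ✓  (d4,c1) ✓  (d4,c3) ✗  (d5,c1) ✓  (d5,c2) ✓  (d5,c7) ✓  (d5,c8) ✓
Counterexamples (restrictor pairs failing the scope): 4.

4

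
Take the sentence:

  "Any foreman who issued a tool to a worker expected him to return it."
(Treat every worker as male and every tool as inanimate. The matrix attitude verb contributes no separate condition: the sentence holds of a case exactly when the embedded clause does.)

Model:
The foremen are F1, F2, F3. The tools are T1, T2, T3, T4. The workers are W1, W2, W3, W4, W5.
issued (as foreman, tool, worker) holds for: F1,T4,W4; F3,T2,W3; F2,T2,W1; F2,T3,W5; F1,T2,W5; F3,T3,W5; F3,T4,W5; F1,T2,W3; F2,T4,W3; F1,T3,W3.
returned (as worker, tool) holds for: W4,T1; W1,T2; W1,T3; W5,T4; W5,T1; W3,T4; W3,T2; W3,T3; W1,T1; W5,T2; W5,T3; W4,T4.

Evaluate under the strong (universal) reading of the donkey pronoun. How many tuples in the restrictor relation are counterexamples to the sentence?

0

"him" takes "a worker" as antecedent and "it" takes "a tool"; both are donkey pronouns co-varying with the restrictor.
Strong reading: for every (f,t,w) with issued(f,t,w), returned(w,t).
Restrictor triples: (F1,T2,W3)→returned(W3,T2) ✓  (F1,T2,W5)→returned(W5,T2) ✓  (F1,T3,W3)→returned(W3,T3) ✓  (F1,T4,W4)→returned(W4,T4) ✓  (F2,T2,W1)→returned(W1,T2) ✓  (F2,T3,W5)→returned(W5,T3) ✓  (F2,T4,W3)→returned(W3,T4) ✓  (F3,T2,W3)→returned(W3,T2) ✓  (F3,T3,W5)→returned(W5,T3) ✓  (F3,T4,W5)→returned(W5,T4) ✓
Counterexamples (restrictor triples failing the scope): 0.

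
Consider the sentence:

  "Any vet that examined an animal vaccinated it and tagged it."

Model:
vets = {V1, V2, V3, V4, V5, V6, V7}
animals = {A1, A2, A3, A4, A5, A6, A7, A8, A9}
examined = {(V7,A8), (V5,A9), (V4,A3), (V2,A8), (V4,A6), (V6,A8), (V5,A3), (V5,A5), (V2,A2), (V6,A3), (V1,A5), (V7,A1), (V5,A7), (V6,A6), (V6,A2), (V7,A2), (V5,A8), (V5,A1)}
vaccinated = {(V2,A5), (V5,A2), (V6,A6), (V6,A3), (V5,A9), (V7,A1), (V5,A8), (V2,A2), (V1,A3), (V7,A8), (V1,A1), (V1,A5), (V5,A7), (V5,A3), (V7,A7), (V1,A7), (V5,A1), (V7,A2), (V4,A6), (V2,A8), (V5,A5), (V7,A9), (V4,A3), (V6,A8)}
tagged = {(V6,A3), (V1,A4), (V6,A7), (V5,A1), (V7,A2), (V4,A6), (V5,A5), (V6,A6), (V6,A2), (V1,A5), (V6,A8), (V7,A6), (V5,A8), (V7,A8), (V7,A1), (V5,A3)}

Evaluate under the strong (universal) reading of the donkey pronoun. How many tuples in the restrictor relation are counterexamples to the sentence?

"it" takes "an animal" as antecedent — a donkey pronoun bound across the clause boundary.
Strong reading: for every (v,a) with examined(v,a), vaccinated(v,a) ∧ tagged(v,a).
Restrictor pairs: (V1,A5) ✓  (V2,A2) ✗  (V2,A8) ✗  (V4,A3) ✗  (V4,A6) ✓  (V5,A1) ✓  (V5,A3) ✓  (V5,A5) ✓  (V5,A7) ✗  (V5,A8) ✓  (V5,A9) ✗  (V6,A2) ✗  (V6,A3) ✓  (V6,A6) ✓  (V6,A8) ✓  (V7,A1) ✓  (V7,A2) ✓  (V7,A8) ✓
Counterexamples (restrictor pairs failing the scope): 6.

6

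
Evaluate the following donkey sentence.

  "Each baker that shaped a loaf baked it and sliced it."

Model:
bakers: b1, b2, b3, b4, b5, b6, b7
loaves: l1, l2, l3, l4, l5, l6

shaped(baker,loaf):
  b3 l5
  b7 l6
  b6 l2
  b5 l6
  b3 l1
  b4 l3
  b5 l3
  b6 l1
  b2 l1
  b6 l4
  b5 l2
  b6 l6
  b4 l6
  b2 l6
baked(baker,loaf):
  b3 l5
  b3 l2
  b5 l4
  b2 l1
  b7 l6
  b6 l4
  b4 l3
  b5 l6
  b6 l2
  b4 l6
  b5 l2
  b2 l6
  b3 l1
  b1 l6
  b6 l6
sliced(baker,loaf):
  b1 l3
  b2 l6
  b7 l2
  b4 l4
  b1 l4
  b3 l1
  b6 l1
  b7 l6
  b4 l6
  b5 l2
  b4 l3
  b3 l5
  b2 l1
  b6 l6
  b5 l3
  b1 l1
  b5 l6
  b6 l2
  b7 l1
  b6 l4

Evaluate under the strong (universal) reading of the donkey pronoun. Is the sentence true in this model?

False

"it" takes "a loaf" as antecedent — a donkey pronoun bound across the clause boundary.
Strong reading: for every (b,l) with shaped(b,l), baked(b,l) ∧ sliced(b,l).
Restrictor pairs: (b2,l1) ✓  (b2,l6) ✓  (b3,l1) ✓  (b3,l5) ✓  (b4,l3) ✓  (b4,l6) ✓  (b5,l2) ✓  (b5,l3) ✗  (b5,l6) ✓  (b6,l1) ✗  (b6,l2) ✓  (b6,l4) ✓  (b6,l6) ✓  (b7,l6) ✓
Counterexample: (b5,l3) is in shaped but fails the scope.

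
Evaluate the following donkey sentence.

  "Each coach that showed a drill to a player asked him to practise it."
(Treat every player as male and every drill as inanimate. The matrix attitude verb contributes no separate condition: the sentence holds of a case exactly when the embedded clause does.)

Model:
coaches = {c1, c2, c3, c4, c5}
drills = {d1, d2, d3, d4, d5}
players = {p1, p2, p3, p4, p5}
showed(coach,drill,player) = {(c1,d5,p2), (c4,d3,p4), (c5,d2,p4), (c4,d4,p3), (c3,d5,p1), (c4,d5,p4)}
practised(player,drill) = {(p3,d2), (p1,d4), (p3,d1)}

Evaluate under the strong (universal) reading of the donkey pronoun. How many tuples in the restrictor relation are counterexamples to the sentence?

6

"him" takes "a player" as antecedent and "it" takes "a drill"; both are donkey pronouns co-varying with the restrictor.
Strong reading: for every (c,d,p) with showed(c,d,p), practised(p,d).
Restrictor triples: (c1,d5,p2)→practised(p2,d5) ✗  (c3,d5,p1)→practised(p1,d5) ✗  (c4,d3,p4)→practised(p4,d3) ✗  (c4,d4,p3)→practised(p3,d4) ✗  (c4,d5,p4)→practised(p4,d5) ✗  (c5,d2,p4)→practised(p4,d2) ✗
Counterexamples (restrictor triples failing the scope): 6.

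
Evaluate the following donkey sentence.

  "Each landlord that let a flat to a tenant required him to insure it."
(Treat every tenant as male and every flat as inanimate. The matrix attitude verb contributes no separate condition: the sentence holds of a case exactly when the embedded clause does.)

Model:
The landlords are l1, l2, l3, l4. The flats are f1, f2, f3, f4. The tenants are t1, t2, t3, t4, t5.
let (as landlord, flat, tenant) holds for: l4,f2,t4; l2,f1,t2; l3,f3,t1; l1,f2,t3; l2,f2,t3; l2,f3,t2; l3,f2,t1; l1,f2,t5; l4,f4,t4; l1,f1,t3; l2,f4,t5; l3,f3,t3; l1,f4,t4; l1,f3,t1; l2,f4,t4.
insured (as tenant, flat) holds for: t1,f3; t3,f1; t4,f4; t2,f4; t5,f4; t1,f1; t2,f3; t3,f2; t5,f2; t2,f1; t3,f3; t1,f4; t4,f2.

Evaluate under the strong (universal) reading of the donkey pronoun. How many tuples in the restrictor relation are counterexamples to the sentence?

"him" takes "a tenant" as antecedent and "it" takes "a flat"; both are donkey pronouns co-varying with the restrictor.
Strong reading: for every (l,f,t) with let(l,f,t), insured(t,f).
Restrictor triples: (l1,f1,t3)→insured(t3,f1) ✓  (l1,f2,t3)→insured(t3,f2) ✓  (l1,f2,t5)→insured(t5,f2) ✓  (l1,f3,t1)→insured(t1,f3) ✓  (l1,f4,t4)→insured(t4,f4) ✓  (l2,f1,t2)→insured(t2,f1) ✓  (l2,f2,t3)→insured(t3,f2) ✓  (l2,f3,t2)→insured(t2,f3) ✓  (l2,f4,t4)→insured(t4,f4) ✓  (l2,f4,t5)→insured(t5,f4) ✓  (l3,f2,t1)→insured(t1,f2) ✗  (l3,f3,t1)→insured(t1,f3) ✓  (l3,f3,t3)→insured(t3,f3) ✓  (l4,f2,t4)→insured(t4,f2) ✓  (l4,f4,t4)→insured(t4,f4) ✓
Counterexamples (restrictor triples failing the scope): 1.

1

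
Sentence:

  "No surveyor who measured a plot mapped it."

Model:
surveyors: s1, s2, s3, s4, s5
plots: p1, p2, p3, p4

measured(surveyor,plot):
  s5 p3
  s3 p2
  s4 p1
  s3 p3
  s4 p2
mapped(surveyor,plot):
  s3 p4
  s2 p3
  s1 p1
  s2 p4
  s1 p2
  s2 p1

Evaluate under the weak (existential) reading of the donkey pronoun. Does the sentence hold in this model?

True

"it" takes "a plot" as antecedent — a donkey pronoun bound across the clause boundary.
Truth condition: for no (s,p) with measured(s,p) does mapped(s,p) hold.
Restrictor pairs — does the scope hold? (s3,p2):fails  (s3,p3):fails  (s4,p1):fails  (s4,p2):fails  (s5,p3):fails
Scope holds for no restrictor pair, so the sentence is true.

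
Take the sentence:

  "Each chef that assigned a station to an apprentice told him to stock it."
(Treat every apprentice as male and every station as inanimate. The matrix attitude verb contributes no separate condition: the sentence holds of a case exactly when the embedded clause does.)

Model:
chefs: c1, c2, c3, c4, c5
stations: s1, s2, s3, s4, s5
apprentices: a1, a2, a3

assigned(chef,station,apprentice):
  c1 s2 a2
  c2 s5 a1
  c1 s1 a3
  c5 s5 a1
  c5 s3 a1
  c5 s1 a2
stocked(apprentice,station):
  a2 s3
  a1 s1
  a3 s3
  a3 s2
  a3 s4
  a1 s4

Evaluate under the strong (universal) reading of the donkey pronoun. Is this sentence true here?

False

"him" takes "an apprentice" as antecedent and "it" takes "a station"; both are donkey pronouns co-varying with the restrictor.
Strong reading: for every (c,s,a) with assigned(c,s,a), stocked(a,s).
Restrictor triples: (c1,s1,a3)→stocked(a3,s1) ✗  (c1,s2,a2)→stocked(a2,s2) ✗  (c2,s5,a1)→stocked(a1,s5) ✗  (c5,s1,a2)→stocked(a2,s1) ✗  (c5,s3,a1)→stocked(a1,s3) ✗  (c5,s5,a1)→stocked(a1,s5) ✗
Counterexample: (c1,s1,a3) — stocked(a3,s1) does not hold.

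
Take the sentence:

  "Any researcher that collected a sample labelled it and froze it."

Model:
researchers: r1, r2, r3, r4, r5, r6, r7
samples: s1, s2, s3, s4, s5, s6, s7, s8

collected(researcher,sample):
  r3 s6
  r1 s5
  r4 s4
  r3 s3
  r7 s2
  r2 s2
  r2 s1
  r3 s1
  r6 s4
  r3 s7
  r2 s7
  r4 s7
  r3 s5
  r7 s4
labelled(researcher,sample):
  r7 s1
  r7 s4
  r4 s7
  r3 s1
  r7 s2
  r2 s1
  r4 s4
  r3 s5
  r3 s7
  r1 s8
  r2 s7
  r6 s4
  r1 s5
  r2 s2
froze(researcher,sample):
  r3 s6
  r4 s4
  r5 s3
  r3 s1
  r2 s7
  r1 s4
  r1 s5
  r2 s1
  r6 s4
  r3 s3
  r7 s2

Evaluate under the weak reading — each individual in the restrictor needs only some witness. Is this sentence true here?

"it" takes "a sample" as antecedent — a donkey pronoun bound across the clause boundary.
Weak reading: every researcher r with some collected-sample has at least one collected-sample s such that labelled(r,s) ∧ froze(r,s).
Per researcher: r1:✓  r2:✓  r3:✓  r4:✓  r6:✓  r7:✓
Every researcher in the restrictor has a witness.

True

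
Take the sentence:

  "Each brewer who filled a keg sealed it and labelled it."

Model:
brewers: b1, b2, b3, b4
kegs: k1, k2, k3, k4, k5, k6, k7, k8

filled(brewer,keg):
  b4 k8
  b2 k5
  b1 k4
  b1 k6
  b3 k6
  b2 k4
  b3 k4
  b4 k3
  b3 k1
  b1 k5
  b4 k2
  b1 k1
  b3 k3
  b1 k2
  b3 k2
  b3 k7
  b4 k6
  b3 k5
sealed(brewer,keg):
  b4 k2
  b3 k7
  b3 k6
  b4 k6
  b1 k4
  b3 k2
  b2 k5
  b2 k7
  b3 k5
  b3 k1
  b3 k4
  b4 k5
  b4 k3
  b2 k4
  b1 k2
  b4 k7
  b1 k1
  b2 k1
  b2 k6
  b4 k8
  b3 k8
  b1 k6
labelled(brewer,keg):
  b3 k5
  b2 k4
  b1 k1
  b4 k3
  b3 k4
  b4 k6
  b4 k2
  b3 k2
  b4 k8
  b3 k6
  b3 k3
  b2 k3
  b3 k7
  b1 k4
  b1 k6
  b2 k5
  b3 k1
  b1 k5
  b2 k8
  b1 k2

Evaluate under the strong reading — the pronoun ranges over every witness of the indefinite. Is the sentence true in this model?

"it" takes "a keg" as antecedent — a donkey pronoun bound across the clause boundary.
Strong reading: for every (b,k) with filled(b,k), sealed(b,k) ∧ labelled(b,k).
Restrictor pairs: (b1,k1) ✓  (b1,k2) ✓  (b1,k4) ✓  (b1,k5) ✗  (b1,k6) ✓  (b2,k4) ✓  (b2,k5) ✓  (b3,k1) ✓  (b3,k2) ✓  (b3,k3) ✗  (b3,k4) ✓  (b3,k5) ✓  (b3,k6) ✓  (b3,k7) ✓  (b4,k2) ✓  (b4,k3) ✓  (b4,k6) ✓  (b4,k8) ✓
Counterexample: (b1,k5) is in filled but fails the scope.

False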